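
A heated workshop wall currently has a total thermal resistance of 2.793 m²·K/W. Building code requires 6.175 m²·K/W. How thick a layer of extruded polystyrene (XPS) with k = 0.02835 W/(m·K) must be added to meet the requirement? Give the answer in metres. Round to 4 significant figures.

0.09588 m

ΔR = 6.175 − 2.793 = 3.382 m²·K/W
L = ΔR × k = 3.382 × 0.02835 = 0.09588 m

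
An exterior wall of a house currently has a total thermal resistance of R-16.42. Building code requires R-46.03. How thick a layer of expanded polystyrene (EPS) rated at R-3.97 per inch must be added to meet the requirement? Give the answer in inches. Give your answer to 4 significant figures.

7.458 in

ΔR = 46.03 − 16.42 = 29.61 ft²·°F·h/BTU
L = ΔR / (R/in) = 29.61/3.97 = 7.4584 in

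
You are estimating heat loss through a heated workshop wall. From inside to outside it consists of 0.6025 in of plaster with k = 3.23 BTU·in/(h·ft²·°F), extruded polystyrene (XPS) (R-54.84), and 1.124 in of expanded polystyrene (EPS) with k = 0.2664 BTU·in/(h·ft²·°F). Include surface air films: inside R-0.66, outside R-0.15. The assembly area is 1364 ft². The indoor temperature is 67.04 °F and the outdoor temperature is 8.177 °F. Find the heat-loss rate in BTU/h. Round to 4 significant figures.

0.6025/3.23 = 0.18653
1.124/0.2664 = 4.2192
R_total = 0.66 + 0.18653 + 54.84 + 4.2192 + 0.15 = 60.056 ft²·°F·h/BTU
Q = A·ΔT/R = 1364 × (67.04 − 8.177) / 60.056 = 1336.9 BTU/h

1337 BTU/h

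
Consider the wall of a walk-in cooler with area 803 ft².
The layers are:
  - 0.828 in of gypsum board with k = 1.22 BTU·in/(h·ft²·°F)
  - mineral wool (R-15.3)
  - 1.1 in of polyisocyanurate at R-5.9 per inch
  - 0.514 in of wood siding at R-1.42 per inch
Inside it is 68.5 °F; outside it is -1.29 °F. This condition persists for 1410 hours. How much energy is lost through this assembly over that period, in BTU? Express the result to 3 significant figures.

0.828/1.22 = 0.6787
1.1 × 5.9 = 6.49
0.514 × 1.42 = 0.7299
R_total = 0.6787 + 15.3 + 6.49 + 0.7299 = 23.2 ft²·°F·h/BTU
Q = 803 × (68.5 − (-1.29)) / 23.2 = 2416 BTU/h
E = 2416 × 1410 = 3406000 BTU

3410000 BTU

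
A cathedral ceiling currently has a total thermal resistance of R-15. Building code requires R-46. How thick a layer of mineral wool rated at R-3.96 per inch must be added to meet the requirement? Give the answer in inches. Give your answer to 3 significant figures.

ΔR = 46 − 15 = 31 ft²·°F·h/BTU
L = ΔR / (R/in) = 31/3.96 = 7.828 in

7.83 in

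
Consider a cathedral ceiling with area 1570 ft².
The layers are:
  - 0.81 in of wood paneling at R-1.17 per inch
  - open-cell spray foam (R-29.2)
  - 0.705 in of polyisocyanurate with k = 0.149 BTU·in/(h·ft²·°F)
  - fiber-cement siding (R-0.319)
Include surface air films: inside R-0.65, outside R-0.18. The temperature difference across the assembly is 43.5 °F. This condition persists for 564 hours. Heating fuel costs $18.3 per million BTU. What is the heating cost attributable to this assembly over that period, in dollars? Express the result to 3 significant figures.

0.81 × 1.17 = 0.9477
0.705/0.149 = 4.732
R_total = 0.65 + 0.9477 + 29.2 + 4.732 + 0.319 + 0.18 = 36.03 ft²·°F·h/BTU
Q = 1570 × 43.5 / 36.03 = 1896 BTU/h
E = 1896 × 564 = 1069000 BTU
Cost = 1069000/10⁶ × 18.3 = $19.56

19.6 dollars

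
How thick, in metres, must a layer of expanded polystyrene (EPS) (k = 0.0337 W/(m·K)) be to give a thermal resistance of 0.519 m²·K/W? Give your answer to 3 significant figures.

0.0175 m

L = R·k = 0.519 × 0.0337 = 0.01749 m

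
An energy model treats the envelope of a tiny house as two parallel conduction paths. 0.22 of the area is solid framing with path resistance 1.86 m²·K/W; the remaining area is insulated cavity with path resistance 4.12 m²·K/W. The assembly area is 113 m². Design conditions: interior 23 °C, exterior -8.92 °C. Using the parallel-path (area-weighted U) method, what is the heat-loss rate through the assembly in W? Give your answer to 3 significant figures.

1110 W

U_eff = 0.78/4.12 + 0.22/1.86 = 0.1893 + 0.1183 = 0.3076
R_eff = 1/U_eff = 3.251 m²·K/W
Q = 113 × (23 − (-8.92)) / 3.251 = 1110 W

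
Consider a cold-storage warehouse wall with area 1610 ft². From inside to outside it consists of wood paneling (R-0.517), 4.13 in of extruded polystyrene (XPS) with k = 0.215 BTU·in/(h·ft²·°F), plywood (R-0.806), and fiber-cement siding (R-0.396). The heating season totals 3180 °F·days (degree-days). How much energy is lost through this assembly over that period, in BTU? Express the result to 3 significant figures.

4.13/0.215 = 19.21
R_total = 0.517 + 19.21 + 0.806 + 0.396 = 20.93 ft²·°F·h/BTU
E = A × HDD × 24 / R = 1610 × 3180 × 24 / 20.93 = 5871000 BTU

5870000 BTU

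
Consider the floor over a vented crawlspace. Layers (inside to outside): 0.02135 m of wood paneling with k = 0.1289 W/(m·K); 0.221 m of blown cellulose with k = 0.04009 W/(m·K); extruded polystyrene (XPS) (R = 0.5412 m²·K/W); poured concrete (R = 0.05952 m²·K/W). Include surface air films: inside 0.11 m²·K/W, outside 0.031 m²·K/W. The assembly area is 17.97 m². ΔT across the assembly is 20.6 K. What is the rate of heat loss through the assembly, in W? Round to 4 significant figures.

57.66 W

0.02135/0.1289 = 0.16563
0.221/0.04009 = 5.5126
R_total = 0.11 + 0.16563 + 5.5126 + 0.5412 + 0.05952 + 0.031 = 6.4199 m²·K/W
Q = A·ΔT/R = 17.97 × 20.6 / 6.4199 = 57.661 W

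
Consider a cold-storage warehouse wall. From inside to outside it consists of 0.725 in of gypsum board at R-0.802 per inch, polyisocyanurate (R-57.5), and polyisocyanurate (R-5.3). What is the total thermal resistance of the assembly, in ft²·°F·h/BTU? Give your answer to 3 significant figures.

63.4 ft²·°F·h/BTU

0.725 × 0.802 = 0.5815
R_total = 0.5815 + 57.5 + 5.3 = 63.38 ft²·°F·h/BTU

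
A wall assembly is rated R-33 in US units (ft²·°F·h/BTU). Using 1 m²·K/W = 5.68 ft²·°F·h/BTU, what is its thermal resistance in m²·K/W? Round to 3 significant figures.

5.81 m²·K/W

R_SI = 33/5.68 = 5.81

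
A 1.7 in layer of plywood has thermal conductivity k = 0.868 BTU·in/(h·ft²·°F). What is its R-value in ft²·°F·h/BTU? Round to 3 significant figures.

R = L/k = 1.7/0.868 = 1.959 ft²·°F·h/BTU

1.96 ft²·°F·h/BTU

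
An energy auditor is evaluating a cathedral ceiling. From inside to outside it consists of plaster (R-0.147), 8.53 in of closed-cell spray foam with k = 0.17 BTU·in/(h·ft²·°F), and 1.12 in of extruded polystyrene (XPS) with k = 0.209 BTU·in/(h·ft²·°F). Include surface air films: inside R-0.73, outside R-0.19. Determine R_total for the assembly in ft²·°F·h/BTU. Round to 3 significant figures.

56.6 ft²·°F·h/BTU

8.53/0.17 = 50.18
1.12/0.209 = 5.359
R_total = 0.73 + 0.147 + 50.18 + 5.359 + 0.19 = 56.6 ft²·°F·h/BTU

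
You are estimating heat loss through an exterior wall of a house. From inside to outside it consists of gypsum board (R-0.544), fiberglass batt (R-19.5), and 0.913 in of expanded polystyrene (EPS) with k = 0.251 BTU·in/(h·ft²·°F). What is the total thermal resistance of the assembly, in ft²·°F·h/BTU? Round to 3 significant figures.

23.7 ft²·°F·h/BTU

0.913/0.251 = 3.637
R_total = 0.544 + 19.5 + 3.637 = 23.68 ft²·°F·h/BTU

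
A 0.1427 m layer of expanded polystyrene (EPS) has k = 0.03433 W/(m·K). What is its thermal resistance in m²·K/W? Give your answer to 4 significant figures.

R = L/k = 0.1427/0.03433 = 4.1567 m²·K/W

4.157 m²·K/W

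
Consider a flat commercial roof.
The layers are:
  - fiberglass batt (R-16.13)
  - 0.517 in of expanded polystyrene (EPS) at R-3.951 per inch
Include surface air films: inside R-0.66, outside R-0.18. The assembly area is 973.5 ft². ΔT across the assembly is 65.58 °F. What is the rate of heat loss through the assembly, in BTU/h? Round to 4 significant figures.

0.517 × 3.951 = 2.0427
R_total = 0.66 + 16.13 + 2.0427 + 0.18 = 19.013 ft²·°F·h/BTU
Q = A·ΔT/R = 973.5 × 65.58 / 19.013 = 3357.9 BTU/h

3358 BTU/h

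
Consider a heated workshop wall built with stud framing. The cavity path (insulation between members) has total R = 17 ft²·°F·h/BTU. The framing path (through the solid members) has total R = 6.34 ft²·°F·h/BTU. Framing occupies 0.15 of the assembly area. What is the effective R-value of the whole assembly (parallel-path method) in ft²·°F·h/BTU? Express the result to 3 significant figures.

13.6 ft²·°F·h/BTU

U_eff = 0.85/17 + 0.15/6.34 = 0.05 + 0.02366 = 0.07366
R_eff = 1/U_eff = 13.58 ft²·°F·h/BTU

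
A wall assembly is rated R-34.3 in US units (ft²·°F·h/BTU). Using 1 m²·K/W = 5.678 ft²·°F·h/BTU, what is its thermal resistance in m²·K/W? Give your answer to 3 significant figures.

6.04 m²·K/W

R_SI = 34.3/5.678 = 6.041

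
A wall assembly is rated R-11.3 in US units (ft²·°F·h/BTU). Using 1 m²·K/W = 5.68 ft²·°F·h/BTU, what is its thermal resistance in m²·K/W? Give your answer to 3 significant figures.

1.99 m²·K/W

R_SI = 11.3/5.68 = 1.989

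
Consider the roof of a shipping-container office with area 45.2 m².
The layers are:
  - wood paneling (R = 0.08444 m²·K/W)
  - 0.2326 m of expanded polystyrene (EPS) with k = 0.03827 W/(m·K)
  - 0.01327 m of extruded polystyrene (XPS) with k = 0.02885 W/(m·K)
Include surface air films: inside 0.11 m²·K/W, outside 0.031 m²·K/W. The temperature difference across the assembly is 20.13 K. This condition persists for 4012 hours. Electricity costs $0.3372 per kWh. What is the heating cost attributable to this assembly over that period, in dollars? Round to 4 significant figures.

0.2326/0.03827 = 6.0779
0.01327/0.02885 = 0.45997
R_total = 0.11 + 0.08444 + 6.0779 + 0.45997 + 0.031 = 6.7633 m²·K/W
Q = 45.2 × 20.13 / 6.7633 = 134.53 W
E = 134.53 W × 4012 h / 1000 = 539.74 kWh
Cost = 539.74 × 0.3372 = $182

182.0 dollars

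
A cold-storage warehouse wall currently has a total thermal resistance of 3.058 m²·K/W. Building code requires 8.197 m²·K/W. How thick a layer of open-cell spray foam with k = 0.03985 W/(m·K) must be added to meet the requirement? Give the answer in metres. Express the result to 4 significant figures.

0.2048 m

ΔR = 8.197 − 3.058 = 5.139 m²·K/W
L = ΔR × k = 5.139 × 0.03985 = 0.20479 m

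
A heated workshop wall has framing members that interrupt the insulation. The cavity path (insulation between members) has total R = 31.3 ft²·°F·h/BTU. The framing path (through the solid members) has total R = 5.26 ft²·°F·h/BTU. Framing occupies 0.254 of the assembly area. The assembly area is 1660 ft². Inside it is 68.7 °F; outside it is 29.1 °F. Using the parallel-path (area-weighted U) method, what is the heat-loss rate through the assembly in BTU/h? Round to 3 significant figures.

U_eff = 0.746/31.3 + 0.254/5.26 = 0.02383 + 0.04829 = 0.07212
R_eff = 1/U_eff = 13.87 ft²·°F·h/BTU
Q = 1660 × (68.7 − 29.1) / 13.87 = 4741 BTU/h

4740 BTU/h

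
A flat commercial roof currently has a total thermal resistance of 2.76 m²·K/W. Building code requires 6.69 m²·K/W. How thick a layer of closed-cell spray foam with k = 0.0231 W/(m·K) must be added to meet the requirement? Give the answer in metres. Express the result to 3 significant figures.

ΔR = 6.69 − 2.76 = 3.93 m²·K/W
L = ΔR × k = 3.93 × 0.0231 = 0.09078 m

0.0908 m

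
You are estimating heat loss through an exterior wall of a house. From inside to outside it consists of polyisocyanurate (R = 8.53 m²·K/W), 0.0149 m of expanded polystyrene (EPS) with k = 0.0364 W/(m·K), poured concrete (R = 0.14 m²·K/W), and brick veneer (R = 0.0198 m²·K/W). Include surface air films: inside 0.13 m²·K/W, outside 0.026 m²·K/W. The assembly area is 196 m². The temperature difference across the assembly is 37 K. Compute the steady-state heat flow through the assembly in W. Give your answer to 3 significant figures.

0.0149/0.0364 = 0.4093
R_total = 0.13 + 8.53 + 0.4093 + 0.14 + 0.0198 + 0.026 = 9.255 m²·K/W
Q = A·ΔT/R = 196 × 37 / 9.255 = 783.6 W

784 W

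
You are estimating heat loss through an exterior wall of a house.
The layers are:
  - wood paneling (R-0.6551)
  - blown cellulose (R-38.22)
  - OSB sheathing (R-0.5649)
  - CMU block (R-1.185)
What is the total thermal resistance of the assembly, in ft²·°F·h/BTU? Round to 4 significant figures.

40.62 ft²·°F·h/BTU

R_total = 0.6551 + 38.22 + 0.5649 + 1.185 = 40.625 ft²·°F·h/BTU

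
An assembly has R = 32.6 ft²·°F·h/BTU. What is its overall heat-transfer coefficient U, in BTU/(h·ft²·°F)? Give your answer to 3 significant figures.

U = 1/R = 1/32.6 = 0.03067

0.0307 BTU/(h·ft²·°F)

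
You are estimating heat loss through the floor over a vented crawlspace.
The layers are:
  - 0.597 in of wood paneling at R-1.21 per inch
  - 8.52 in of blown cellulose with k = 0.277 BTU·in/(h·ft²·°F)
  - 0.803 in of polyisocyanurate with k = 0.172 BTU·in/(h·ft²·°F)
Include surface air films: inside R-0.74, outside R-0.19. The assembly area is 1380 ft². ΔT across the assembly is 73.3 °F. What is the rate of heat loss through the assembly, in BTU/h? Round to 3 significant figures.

2730 BTU/h

0.597 × 1.21 = 0.7224
8.52/0.277 = 30.76
0.803/0.172 = 4.669
R_total = 0.74 + 0.7224 + 30.76 + 4.669 + 0.19 = 37.08 ft²·°F·h/BTU
Q = A·ΔT/R = 1380 × 73.3 / 37.08 = 2728 BTU/h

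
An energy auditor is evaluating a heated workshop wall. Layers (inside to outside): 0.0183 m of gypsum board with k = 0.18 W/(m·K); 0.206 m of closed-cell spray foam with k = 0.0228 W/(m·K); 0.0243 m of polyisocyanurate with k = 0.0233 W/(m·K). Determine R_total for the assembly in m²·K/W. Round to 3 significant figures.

10.2 m²·K/W

0.0183/0.18 = 0.1017
0.206/0.0228 = 9.035
0.0243/0.0233 = 1.043
R_total = 0.1017 + 9.035 + 1.043 = 10.18 m²·K/W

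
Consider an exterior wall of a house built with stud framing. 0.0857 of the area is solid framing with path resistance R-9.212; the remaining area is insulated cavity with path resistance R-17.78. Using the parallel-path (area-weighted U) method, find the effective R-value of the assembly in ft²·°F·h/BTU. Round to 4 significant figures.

U_eff = 0.9143/17.78 + 0.0857/9.212 = 0.051423 + 0.0093031 = 0.060726
R_eff = 1/U_eff = 16.467 ft²·°F·h/BTU

16.47 ft²·°F·h/BTU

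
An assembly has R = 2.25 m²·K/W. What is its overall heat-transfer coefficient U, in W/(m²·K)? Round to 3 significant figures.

0.444 W/(m²·K)

U = 1/R = 1/2.25 = 0.4444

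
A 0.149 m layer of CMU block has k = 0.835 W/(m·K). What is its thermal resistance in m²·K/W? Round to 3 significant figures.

0.178 m²·K/W

R = L/k = 0.149/0.835 = 0.1784 m²·K/W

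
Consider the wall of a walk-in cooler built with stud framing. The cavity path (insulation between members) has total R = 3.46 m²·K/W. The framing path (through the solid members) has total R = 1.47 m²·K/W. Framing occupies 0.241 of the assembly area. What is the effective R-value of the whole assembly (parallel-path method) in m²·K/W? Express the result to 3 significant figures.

U_eff = 0.759/3.46 + 0.241/1.47 = 0.2194 + 0.1639 = 0.3833
R_eff = 1/U_eff = 2.609 m²·K/W

2.61 m²·K/W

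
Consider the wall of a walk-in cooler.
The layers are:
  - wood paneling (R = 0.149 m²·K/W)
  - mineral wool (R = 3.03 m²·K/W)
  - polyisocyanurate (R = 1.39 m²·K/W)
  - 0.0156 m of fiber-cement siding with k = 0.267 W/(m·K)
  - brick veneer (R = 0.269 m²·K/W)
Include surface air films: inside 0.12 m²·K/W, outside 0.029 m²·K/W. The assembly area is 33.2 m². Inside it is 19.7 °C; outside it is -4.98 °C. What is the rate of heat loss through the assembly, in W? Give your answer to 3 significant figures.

162 W

0.0156/0.267 = 0.05843
R_total = 0.12 + 0.149 + 3.03 + 1.39 + 0.05843 + 0.269 + 0.029 = 5.045 m²·K/W
Q = A·ΔT/R = 33.2 × (19.7 − (-4.98)) / 5.045 = 162.4 W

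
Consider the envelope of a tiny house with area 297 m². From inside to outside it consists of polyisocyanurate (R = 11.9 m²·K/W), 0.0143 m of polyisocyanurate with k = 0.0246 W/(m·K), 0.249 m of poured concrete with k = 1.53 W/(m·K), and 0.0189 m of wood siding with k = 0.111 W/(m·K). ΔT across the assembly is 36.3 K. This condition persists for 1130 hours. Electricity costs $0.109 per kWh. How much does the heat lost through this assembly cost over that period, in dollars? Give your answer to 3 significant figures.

104 dollars

0.0143/0.0246 = 0.5813
0.249/1.53 = 0.1627
0.0189/0.111 = 0.1703
R_total = 11.9 + 0.5813 + 0.1627 + 0.1703 = 12.81 m²·K/W
Q = 297 × 36.3 / 12.81 = 841.3 W
E = 841.3 W × 1130 h / 1000 = 950.7 kWh
Cost = 950.7 × 0.109 = $103.6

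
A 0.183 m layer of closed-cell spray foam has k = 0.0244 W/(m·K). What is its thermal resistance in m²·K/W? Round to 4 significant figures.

7.500 m²·K/W

R = L/k = 0.183/0.0244 = 7.5 m²·K/W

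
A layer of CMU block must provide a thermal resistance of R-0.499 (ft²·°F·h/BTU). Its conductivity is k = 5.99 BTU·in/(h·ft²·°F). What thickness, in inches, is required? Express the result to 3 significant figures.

2.99 in

L = R × k = 0.499 × 5.99 = 2.989 in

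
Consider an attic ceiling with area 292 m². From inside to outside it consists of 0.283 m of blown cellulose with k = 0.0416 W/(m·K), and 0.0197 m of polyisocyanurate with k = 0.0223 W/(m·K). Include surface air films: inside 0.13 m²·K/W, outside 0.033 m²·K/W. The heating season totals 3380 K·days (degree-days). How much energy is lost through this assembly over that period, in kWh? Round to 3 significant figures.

3020 kWh

0.283/0.0416 = 6.803
0.0197/0.0223 = 0.8834
R_total = 0.13 + 6.803 + 0.8834 + 0.033 = 7.849 m²·K/W
E = A × HDD × 24 / R / 1000 = 292 × 3380 × 24 / 7.849 / 1000 = 3018 kWh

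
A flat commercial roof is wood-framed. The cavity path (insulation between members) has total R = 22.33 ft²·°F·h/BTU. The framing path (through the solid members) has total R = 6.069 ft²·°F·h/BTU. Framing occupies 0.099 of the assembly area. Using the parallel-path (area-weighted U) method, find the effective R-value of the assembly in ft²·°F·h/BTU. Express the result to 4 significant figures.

U_eff = 0.901/22.33 + 0.099/6.069 = 0.040349 + 0.016312 = 0.056662
R_eff = 1/U_eff = 17.649 ft²·°F·h/BTU

17.65 ft²·°F·h/BTU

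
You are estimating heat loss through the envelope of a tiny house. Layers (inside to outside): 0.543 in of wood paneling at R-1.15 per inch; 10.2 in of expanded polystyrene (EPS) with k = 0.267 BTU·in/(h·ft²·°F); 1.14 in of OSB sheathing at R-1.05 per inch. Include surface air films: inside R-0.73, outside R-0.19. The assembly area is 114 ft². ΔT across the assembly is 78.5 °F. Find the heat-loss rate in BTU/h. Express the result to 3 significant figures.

219 BTU/h

0.543 × 1.15 = 0.6244
10.2/0.267 = 38.2
1.14 × 1.05 = 1.197
R_total = 0.73 + 0.6244 + 38.2 + 1.197 + 0.19 = 40.94 ft²·°F·h/BTU
Q = A·ΔT/R = 114 × 78.5 / 40.94 = 218.6 BTU/h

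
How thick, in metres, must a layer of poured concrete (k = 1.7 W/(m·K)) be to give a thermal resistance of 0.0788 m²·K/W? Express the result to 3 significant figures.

L = R·k = 0.0788 × 1.7 = 0.134 m

0.134 m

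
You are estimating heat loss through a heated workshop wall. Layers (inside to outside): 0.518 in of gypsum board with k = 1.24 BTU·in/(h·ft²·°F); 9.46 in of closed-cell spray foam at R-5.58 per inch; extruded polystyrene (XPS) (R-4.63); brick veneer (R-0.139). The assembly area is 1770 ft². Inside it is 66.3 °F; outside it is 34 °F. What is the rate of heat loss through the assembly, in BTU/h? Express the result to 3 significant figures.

0.518/1.24 = 0.4177
9.46 × 5.58 = 52.79
R_total = 0.4177 + 52.79 + 4.63 + 0.139 = 57.97 ft²·°F·h/BTU
Q = A·ΔT/R = 1770 × (66.3 − 34) / 57.97 = 986.2 BTU/h

986 BTU/h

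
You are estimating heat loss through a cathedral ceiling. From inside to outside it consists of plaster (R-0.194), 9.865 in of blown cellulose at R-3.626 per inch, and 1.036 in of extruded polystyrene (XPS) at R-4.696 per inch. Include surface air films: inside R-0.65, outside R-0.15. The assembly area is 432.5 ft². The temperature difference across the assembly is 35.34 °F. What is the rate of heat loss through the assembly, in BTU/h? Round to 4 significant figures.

9.865 × 3.626 = 35.77
1.036 × 4.696 = 4.8651
R_total = 0.65 + 0.194 + 35.77 + 4.8651 + 0.15 = 41.63 ft²·°F·h/BTU
Q = A·ΔT/R = 432.5 × 35.34 / 41.63 = 367.16 BTU/h

367.2 BTU/h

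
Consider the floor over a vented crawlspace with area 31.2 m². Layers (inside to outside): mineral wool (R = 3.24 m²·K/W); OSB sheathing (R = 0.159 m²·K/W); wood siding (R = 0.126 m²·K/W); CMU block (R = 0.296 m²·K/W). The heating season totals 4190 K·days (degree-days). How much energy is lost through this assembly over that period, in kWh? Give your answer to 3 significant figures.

821 kWh

R_total = 3.24 + 0.159 + 0.126 + 0.296 = 3.821 m²·K/W
E = A × HDD × 24 / R / 1000 = 31.2 × 4190 × 24 / 3.821 / 1000 = 821.1 kWh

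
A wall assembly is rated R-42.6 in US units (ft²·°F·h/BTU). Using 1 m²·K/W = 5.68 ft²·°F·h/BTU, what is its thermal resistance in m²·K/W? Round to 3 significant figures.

7.50 m²·K/W

R_SI = 42.6/5.68 = 7.5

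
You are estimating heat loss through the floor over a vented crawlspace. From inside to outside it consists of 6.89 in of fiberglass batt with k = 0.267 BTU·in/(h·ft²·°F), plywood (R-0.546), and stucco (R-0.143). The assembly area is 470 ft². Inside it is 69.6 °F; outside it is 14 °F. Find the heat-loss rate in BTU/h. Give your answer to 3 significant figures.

986 BTU/h

6.89/0.267 = 25.81
R_total = 25.81 + 0.546 + 0.143 = 26.49 ft²·°F·h/BTU
Q = A·ΔT/R = 470 × (69.6 − 14) / 26.49 = 986.3 BTU/h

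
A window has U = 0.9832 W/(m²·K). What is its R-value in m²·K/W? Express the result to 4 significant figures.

R = 1/U = 1/0.9832 = 1.0171

1.017 m²·K/W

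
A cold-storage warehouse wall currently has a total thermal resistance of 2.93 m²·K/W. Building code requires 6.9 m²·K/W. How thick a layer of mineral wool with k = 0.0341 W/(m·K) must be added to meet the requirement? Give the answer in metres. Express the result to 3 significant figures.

ΔR = 6.9 − 2.93 = 3.97 m²·K/W
L = ΔR × k = 3.97 × 0.0341 = 0.1354 m

0.135 m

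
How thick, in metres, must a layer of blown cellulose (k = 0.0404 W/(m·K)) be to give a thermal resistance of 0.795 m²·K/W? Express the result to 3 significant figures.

0.0321 m

L = R·k = 0.795 × 0.0404 = 0.03212 m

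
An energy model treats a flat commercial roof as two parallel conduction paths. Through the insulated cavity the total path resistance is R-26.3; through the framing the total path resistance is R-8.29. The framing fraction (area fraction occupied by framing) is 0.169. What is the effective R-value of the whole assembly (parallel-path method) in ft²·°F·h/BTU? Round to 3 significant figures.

U_eff = 0.831/26.3 + 0.169/8.29 = 0.0316 + 0.02039 = 0.05198
R_eff = 1/U_eff = 19.24 ft²·°F·h/BTU

19.2 ft²·°F·h/BTU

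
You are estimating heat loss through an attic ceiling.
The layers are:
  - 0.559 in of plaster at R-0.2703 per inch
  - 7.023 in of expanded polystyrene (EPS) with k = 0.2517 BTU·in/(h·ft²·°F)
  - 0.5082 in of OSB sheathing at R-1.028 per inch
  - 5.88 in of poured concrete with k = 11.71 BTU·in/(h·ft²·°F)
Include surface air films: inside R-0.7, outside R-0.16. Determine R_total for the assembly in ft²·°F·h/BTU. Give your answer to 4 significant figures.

29.94 ft²·°F·h/BTU

0.559 × 0.2703 = 0.1511
7.023/0.2517 = 27.902
0.5082 × 1.028 = 0.52243
5.88/11.71 = 0.50213
R_total = 0.7 + 0.1511 + 27.902 + 0.52243 + 0.50213 + 0.16 = 29.938 ft²·°F·h/BTU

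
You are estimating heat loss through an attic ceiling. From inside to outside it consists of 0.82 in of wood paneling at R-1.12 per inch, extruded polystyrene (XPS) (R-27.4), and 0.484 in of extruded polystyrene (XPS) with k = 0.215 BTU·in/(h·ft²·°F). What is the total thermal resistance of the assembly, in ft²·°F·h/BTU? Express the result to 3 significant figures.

30.6 ft²·°F·h/BTU

0.82 × 1.12 = 0.9184
0.484/0.215 = 2.251
R_total = 0.9184 + 27.4 + 2.251 = 30.57 ft²·°F·h/BTU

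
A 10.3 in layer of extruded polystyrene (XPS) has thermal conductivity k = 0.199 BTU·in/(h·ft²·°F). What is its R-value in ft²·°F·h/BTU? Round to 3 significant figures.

R = L/k = 10.3/0.199 = 51.76 ft²·°F·h/BTU

51.8 ft²·°F·h/BTU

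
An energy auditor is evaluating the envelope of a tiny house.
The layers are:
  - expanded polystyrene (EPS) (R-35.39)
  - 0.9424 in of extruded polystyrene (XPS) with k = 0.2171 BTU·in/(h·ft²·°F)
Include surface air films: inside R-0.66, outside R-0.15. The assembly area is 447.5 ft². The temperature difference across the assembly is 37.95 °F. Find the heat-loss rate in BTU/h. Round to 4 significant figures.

418.9 BTU/h

0.9424/0.2171 = 4.3409
R_total = 0.66 + 35.39 + 4.3409 + 0.15 = 40.541 ft²·°F·h/BTU
Q = A·ΔT/R = 447.5 × 37.95 / 40.541 = 418.9 BTU/h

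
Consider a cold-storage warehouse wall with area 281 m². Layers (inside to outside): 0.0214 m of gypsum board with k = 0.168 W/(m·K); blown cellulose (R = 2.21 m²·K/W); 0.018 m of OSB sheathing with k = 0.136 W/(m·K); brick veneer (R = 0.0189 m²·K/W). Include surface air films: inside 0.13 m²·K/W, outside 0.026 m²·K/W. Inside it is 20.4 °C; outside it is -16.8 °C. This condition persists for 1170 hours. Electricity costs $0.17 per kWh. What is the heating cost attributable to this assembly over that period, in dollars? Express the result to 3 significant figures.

786 dollars

0.0214/0.168 = 0.1274
0.018/0.136 = 0.1324
R_total = 0.13 + 0.1274 + 2.21 + 0.1324 + 0.0189 + 0.026 = 2.645 m²·K/W
Q = 281 × (20.4 − (-16.8)) / 2.645 = 3953 W
E = 3953 W × 1170 h / 1000 = 4625 kWh
Cost = 4625 × 0.17 = $786.2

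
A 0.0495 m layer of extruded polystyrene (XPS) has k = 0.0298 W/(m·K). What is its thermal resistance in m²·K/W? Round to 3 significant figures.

R = L/k = 0.0495/0.0298 = 1.661 m²·K/W

1.66 m²·K/W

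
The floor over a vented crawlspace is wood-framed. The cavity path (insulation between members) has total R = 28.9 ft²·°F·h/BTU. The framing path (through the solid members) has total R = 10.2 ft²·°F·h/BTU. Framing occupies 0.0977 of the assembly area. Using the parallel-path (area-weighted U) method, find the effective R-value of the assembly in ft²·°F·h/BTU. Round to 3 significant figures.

U_eff = 0.9023/28.9 + 0.0977/10.2 = 0.03122 + 0.009578 = 0.0408
R_eff = 1/U_eff = 24.51 ft²·°F·h/BTU

24.5 ft²·°F·h/BTU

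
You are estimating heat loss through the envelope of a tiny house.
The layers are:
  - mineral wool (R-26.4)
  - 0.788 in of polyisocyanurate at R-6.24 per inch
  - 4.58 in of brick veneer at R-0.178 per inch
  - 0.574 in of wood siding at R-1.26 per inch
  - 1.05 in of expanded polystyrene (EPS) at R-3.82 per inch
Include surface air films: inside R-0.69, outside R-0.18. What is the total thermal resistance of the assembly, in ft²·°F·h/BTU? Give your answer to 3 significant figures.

0.788 × 6.24 = 4.917
4.58 × 0.178 = 0.8152
0.574 × 1.26 = 0.7232
1.05 × 3.82 = 4.011
R_total = 0.69 + 26.4 + 4.917 + 0.8152 + 0.7232 + 4.011 + 0.18 = 37.74 ft²·°F·h/BTU

37.7 ft²·°F·h/BTU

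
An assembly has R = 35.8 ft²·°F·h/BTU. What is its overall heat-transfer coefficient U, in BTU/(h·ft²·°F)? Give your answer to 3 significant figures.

U = 1/R = 1/35.8 = 0.02793

0.0279 BTU/(h·ft²·°F)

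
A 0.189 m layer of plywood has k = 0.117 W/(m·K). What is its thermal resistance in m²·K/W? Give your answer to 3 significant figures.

1.62 m²·K/W

R = L/k = 0.189/0.117 = 1.615 m²·K/W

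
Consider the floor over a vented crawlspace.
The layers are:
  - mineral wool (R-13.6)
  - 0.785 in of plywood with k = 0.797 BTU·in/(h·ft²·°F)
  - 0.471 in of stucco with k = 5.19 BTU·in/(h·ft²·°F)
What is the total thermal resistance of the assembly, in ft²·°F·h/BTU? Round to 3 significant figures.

14.7 ft²·°F·h/BTU

0.785/0.797 = 0.9849
0.471/5.19 = 0.09075
R_total = 13.6 + 0.9849 + 0.09075 = 14.68 ft²·°F·h/BTU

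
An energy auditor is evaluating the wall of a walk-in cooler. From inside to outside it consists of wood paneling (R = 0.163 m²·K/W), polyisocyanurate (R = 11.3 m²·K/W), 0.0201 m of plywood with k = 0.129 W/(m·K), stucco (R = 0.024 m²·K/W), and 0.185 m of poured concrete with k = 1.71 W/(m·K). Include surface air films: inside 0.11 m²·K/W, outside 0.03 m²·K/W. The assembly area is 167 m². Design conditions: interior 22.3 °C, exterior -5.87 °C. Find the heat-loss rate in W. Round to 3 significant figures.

396 W

0.0201/0.129 = 0.1558
0.185/1.71 = 0.1082
R_total = 0.11 + 0.163 + 11.3 + 0.1558 + 0.024 + 0.1082 + 0.03 = 11.89 m²·K/W
Q = A·ΔT/R = 167 × (22.3 − (-5.87)) / 11.89 = 395.6 W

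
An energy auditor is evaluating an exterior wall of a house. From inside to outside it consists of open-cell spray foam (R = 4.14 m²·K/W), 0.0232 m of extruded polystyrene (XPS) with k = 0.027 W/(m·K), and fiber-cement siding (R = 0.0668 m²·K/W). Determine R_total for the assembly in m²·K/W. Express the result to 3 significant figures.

0.0232/0.027 = 0.8593
R_total = 4.14 + 0.8593 + 0.0668 = 5.066 m²·K/W

5.07 m²·K/W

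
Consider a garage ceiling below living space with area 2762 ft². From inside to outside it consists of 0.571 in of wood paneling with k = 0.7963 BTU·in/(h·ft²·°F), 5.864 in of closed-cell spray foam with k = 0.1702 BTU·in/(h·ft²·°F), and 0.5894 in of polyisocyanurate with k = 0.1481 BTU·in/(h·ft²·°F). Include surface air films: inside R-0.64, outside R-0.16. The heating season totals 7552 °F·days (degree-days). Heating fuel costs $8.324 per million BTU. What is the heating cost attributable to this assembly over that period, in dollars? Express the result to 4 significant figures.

0.571/0.7963 = 0.71707
5.864/0.1702 = 34.454
0.5894/0.1481 = 3.9797
R_total = 0.64 + 0.71707 + 34.454 + 3.9797 + 0.16 = 39.95 ft²·°F·h/BTU
E = A × HDD × 24 / R = 2762 × 7552 × 24 / 39.95 = 12531000 BTU
Cost = 12531000/10⁶ × 8.324 = $104.31

104.3 dollars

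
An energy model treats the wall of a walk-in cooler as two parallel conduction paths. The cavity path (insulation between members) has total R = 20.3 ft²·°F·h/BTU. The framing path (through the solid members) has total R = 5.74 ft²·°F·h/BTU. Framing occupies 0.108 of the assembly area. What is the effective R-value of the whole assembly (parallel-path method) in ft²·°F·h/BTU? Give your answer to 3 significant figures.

U_eff = 0.892/20.3 + 0.108/5.74 = 0.04394 + 0.01882 = 0.06276
R_eff = 1/U_eff = 15.93 ft²·°F·h/BTU

15.9 ft²·°F·h/BTU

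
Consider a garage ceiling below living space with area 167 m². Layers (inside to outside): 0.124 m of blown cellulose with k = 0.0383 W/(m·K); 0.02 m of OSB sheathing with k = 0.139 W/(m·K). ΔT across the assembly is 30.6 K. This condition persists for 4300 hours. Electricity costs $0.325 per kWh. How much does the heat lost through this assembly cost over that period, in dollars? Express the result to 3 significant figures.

0.124/0.0383 = 3.238
0.02/0.139 = 0.1439
R_total = 3.238 + 0.1439 = 3.381 m²·K/W
Q = 167 × 30.6 / 3.381 = 1511 W
E = 1511 W × 4300 h / 1000 = 6498 kWh
Cost = 6498 × 0.325 = $2112

2110 dollars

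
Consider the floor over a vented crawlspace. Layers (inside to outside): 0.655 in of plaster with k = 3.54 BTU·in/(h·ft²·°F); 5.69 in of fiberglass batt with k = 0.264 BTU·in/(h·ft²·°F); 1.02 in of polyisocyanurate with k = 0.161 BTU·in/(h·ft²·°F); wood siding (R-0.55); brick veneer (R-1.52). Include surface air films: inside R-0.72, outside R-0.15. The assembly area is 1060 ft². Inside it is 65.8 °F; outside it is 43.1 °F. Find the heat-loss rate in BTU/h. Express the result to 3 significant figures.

0.655/3.54 = 0.185
5.69/0.264 = 21.55
1.02/0.161 = 6.335
R_total = 0.72 + 0.185 + 21.55 + 6.335 + 0.55 + 1.52 + 0.15 = 31.01 ft²·°F·h/BTU
Q = A·ΔT/R = 1060 × (65.8 − 43.1) / 31.01 = 775.9 BTU/h

776 BTU/h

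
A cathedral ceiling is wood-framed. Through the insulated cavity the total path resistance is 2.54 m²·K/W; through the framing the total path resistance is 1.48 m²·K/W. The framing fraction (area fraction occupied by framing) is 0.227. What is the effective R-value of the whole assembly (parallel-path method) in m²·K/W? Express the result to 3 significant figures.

U_eff = 0.773/2.54 + 0.227/1.48 = 0.3043 + 0.1534 = 0.4577
R_eff = 1/U_eff = 2.185 m²·K/W

2.18 m²·K/W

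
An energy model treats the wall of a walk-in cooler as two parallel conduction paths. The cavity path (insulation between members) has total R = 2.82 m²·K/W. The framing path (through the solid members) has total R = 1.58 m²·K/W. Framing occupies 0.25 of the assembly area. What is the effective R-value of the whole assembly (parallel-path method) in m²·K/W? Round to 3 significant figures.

U_eff = 0.75/2.82 + 0.25/1.58 = 0.266 + 0.1582 = 0.4242
R_eff = 1/U_eff = 2.357 m²·K/W

2.36 m²·K/W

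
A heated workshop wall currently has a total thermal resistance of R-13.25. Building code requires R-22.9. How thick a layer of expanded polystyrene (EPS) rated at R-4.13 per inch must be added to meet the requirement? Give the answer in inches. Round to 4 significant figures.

ΔR = 22.9 − 13.25 = 9.65 ft²·°F·h/BTU
L = ΔR / (R/in) = 9.65/4.13 = 2.3366 in

2.337 in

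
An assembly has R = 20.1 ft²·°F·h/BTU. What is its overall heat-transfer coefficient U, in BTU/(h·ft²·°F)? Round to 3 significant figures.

U = 1/R = 1/20.1 = 0.04975

0.0498 BTU/(h·ft²·°F)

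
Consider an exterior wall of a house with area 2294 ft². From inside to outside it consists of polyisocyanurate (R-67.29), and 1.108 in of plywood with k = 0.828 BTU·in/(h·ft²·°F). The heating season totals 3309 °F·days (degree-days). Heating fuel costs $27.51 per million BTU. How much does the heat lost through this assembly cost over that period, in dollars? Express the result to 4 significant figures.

73.03 dollars

1.108/0.828 = 1.3382
R_total = 67.29 + 1.3382 = 68.628 ft²·°F·h/BTU
E = A × HDD × 24 / R = 2294 × 3309 × 24 / 68.628 = 2654600 BTU
Cost = 2654600/10⁶ × 27.51 = $73.028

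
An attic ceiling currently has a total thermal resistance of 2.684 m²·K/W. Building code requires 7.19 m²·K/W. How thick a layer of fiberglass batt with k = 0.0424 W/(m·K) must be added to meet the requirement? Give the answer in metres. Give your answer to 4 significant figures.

0.1911 m

ΔR = 7.19 − 2.684 = 4.506 m²·K/W
L = ΔR × k = 4.506 × 0.0424 = 0.19105 m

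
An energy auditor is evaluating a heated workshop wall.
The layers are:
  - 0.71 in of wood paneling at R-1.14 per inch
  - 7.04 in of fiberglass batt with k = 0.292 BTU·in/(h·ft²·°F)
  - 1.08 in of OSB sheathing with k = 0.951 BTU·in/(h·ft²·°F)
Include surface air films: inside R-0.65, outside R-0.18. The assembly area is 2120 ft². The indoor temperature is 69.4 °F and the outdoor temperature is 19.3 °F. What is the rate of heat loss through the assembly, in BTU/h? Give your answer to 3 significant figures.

0.71 × 1.14 = 0.8094
7.04/0.292 = 24.11
1.08/0.951 = 1.136
R_total = 0.65 + 0.8094 + 24.11 + 1.136 + 0.18 = 26.88 ft²·°F·h/BTU
Q = A·ΔT/R = 2120 × (69.4 − 19.3) / 26.88 = 3951 BTU/h

3950 BTU/h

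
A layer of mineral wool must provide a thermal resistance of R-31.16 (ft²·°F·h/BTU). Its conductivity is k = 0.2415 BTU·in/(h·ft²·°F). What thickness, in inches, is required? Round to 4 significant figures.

L = R × k = 31.16 × 0.2415 = 7.5251 in

7.525 in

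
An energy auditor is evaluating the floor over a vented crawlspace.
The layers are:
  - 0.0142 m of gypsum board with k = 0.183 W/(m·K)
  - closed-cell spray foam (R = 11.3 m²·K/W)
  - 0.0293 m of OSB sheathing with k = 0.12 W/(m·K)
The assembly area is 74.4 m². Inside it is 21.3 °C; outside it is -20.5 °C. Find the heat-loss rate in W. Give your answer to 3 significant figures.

0.0142/0.183 = 0.0776
0.0293/0.12 = 0.2442
R_total = 0.0776 + 11.3 + 0.2442 = 11.62 m²·K/W
Q = A·ΔT/R = 74.4 × (21.3 − (-20.5)) / 11.62 = 267.6 W

268 W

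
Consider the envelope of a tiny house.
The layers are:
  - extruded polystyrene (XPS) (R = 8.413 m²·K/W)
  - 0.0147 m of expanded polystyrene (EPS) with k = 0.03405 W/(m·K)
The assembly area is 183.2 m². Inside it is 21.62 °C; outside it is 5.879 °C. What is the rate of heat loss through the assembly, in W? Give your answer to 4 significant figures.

0.0147/0.03405 = 0.43172
R_total = 8.413 + 0.43172 = 8.8447 m²·K/W
Q = A·ΔT/R = 183.2 × (21.62 − 5.879) / 8.8447 = 326.04 W

326.0 W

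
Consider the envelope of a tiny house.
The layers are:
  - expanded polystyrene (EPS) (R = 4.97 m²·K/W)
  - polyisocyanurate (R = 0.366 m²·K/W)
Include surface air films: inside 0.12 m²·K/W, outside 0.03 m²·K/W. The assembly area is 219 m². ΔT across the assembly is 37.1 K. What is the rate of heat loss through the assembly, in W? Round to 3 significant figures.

1480 W

R_total = 0.12 + 4.97 + 0.366 + 0.03 = 5.486 m²·K/W
Q = A·ΔT/R = 219 × 37.1 / 5.486 = 1481 W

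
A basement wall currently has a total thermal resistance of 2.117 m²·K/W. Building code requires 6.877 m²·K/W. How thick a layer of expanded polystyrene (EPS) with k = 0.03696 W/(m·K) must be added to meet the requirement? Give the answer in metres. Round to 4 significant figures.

0.1759 m

ΔR = 6.877 − 2.117 = 4.76 m²·K/W
L = ΔR × k = 4.76 × 0.03696 = 0.17593 m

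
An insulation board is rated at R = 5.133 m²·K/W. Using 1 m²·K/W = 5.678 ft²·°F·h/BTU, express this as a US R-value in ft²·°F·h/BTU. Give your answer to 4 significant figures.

29.15 ft²·°F·h/BTU

R_US = 5.133 × 5.678 = 29.145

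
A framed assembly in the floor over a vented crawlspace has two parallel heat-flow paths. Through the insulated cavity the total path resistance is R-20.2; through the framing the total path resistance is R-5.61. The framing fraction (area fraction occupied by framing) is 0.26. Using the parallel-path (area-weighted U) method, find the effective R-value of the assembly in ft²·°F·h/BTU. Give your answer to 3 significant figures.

U_eff = 0.74/20.2 + 0.26/5.61 = 0.03663 + 0.04635 = 0.08298
R_eff = 1/U_eff = 12.05 ft²·°F·h/BTU

12.1 ft²·°F·h/BTU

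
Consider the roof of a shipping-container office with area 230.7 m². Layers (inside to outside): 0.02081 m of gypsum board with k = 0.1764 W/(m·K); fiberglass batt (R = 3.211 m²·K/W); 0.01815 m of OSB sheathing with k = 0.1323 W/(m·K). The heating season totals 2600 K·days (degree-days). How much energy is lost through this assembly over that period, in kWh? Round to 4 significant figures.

4153 kWh

0.02081/0.1764 = 0.11797
0.01815/0.1323 = 0.13719
R_total = 0.11797 + 3.211 + 0.13719 = 3.4662 m²·K/W
E = A × HDD × 24 / R / 1000 = 230.7 × 2600 × 24 / 3.4662 / 1000 = 4153.2 kWh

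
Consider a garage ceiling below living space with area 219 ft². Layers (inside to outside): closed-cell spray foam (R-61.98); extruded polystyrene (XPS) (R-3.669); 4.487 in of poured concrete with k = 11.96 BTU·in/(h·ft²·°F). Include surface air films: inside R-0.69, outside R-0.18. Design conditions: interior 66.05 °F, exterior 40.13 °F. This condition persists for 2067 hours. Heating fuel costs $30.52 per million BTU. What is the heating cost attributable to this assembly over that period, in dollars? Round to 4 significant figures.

4.487/11.96 = 0.37517
R_total = 0.69 + 61.98 + 3.669 + 0.37517 + 0.18 = 66.894 ft²·°F·h/BTU
Q = 219 × (66.05 − 40.13) / 66.894 = 84.858 BTU/h
E = 84.858 × 2067 = 175400 BTU
Cost = 175400/10⁶ × 30.52 = $5.3532

5.353 dollars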